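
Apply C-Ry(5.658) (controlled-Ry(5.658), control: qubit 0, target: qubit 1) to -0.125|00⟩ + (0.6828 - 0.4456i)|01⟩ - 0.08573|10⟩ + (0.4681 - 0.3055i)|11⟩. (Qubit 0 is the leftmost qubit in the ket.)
-0.125|00⟩ + (0.6828 - 0.4456i)|01⟩ + (-0.06238 + 0.09395i)|10⟩ + (-0.4718 + 0.2907i)|11⟩

C-Ry(5.658) leaves the control-|0⟩ kets |00⟩, |01⟩ unchanged and applies Ry(5.658) to qubit 1 on the control-|1⟩ pair (|10⟩, |11⟩).
Ry(5.658) = [[cos(θ/2), −sin(θ/2)], [sin(θ/2), cos(θ/2)]]; θ = 5.658, cos(θ/2) ≈ -0.951539, sin(θ/2) ≈ 0.307527.
With a = amp(|10⟩) = -0.08573 and b = amp(|11⟩) = (0.4681 - 0.3055i):
new amp(|10⟩) = (-0.951539)·a + (-0.307527)·b = (-0.06238 + 0.09395i)
new amp(|11⟩) = (0.307527)·a + (-0.951539)·b = (-0.4718 + 0.2907i)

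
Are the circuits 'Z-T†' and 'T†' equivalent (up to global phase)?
No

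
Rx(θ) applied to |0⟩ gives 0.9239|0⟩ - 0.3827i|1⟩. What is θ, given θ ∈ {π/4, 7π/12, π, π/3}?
π/4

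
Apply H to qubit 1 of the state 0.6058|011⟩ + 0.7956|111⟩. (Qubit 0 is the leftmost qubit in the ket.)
0.4284|001⟩ - 0.4284|011⟩ + 0.5626|101⟩ - 0.5626|111⟩

H on qubit 1 mixes each pair of kets that differ only in qubit 1: amplitudes (a, b) of (|…0…⟩, |…1…⟩) become ((a + b)/√2, (a − b)/√2). Kets absent from the input have amplitude 0.
(|001⟩, |011⟩): (a, b) = (0, 0.6058) → (0.4284, -0.4284)
(|101⟩, |111⟩): (a, b) = (0, 0.7956) → (0.5626, -0.5626)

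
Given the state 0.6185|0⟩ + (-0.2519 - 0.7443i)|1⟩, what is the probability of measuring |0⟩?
0.3825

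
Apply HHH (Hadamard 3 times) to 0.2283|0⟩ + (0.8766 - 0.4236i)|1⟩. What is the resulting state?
(0.7813 - 0.2995i)|0⟩ + (-0.4584 + 0.2995i)|1⟩

H² = I, so H^3 = H: a single Hadamard. With (a, b) = (0.2283, (0.8766 - 0.4236i)), H gives ((a + b)/√2, (a − b)/√2) = ((0.7813 - 0.2995i), (-0.4584 + 0.2995i)).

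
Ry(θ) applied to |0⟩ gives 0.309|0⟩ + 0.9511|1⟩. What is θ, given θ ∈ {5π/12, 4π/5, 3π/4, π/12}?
4π/5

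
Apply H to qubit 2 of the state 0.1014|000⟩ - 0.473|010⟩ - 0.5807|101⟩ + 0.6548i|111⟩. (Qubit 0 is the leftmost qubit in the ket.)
0.0717|000⟩ + 0.0717|001⟩ - 0.3345|010⟩ - 0.3345|011⟩ - 0.4106|100⟩ + 0.4106|101⟩ + 0.463i|110⟩ - 0.463i|111⟩

H on qubit 2 mixes each pair of kets that differ only in qubit 2: amplitudes (a, b) of (|…0…⟩, |…1…⟩) become ((a + b)/√2, (a − b)/√2). Kets absent from the input have amplitude 0.
(|000⟩, |001⟩): (a, b) = (0.1014, 0) → (0.0717, 0.0717)
(|010⟩, |011⟩): (a, b) = (-0.473, 0) → (-0.3345, -0.3345)
(|100⟩, |101⟩): (a, b) = (0, -0.5807) → (-0.4106, 0.4106)
(|110⟩, |111⟩): (a, b) = (0, 0.6548i) → (0.463i, -0.463i)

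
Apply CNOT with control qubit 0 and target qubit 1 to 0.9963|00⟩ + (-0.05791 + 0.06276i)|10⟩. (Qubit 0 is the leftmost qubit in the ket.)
0.9963|00⟩ + (-0.05791 + 0.06276i)|11⟩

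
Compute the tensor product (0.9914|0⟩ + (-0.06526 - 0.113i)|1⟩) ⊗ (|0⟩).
0.9914|00⟩ + (-0.06526 - 0.113i)|10⟩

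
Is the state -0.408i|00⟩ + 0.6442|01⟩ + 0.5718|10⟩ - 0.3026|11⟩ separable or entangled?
Entangled

Writing the state as a|00⟩ + b|01⟩ + c|10⟩ + d|11⟩, it is a product state iff ad − bc = 0.
Here (a, b, c, d) = (-0.408i, 0.6442, 0.5718, -0.3026): ad − bc = (-0.408i)(-0.3026) − (0.6442)(0.5718) = (-0.3684 + 0.1235i) ≠ 0, so the state is entangled.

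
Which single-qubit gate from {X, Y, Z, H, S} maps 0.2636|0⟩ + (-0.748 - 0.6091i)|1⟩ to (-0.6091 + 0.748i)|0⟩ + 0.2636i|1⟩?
Y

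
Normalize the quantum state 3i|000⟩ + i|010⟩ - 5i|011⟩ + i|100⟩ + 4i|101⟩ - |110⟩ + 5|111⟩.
0.3397i|000⟩ + 0.1132i|010⟩ - 0.5661i|011⟩ + 0.1132i|100⟩ + 0.4529i|101⟩ - 0.1132|110⟩ + 0.5661|111⟩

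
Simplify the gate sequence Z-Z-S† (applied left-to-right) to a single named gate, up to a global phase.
S†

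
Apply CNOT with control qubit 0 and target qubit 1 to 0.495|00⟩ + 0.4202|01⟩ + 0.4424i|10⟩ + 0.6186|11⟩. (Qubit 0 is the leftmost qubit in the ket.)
0.495|00⟩ + 0.4202|01⟩ + 0.6186|10⟩ + 0.4424i|11⟩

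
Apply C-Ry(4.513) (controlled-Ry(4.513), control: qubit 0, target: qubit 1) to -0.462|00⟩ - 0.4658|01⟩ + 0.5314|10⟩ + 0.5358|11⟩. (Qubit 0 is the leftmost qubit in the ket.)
-0.462|00⟩ - 0.4658|01⟩ - 0.7512|10⟩ + 0.07201|11⟩

C-Ry(4.513) leaves the control-|0⟩ kets |00⟩, |01⟩ unchanged and applies Ry(4.513) to qubit 1 on the control-|1⟩ pair (|10⟩, |11⟩).
Ry(4.513) = [[cos(θ/2), −sin(θ/2)], [sin(θ/2), cos(θ/2)]]; θ = 4.513, cos(θ/2) ≈ -0.633218, sin(θ/2) ≈ 0.773974.
With a = amp(|10⟩) = 0.5314 and b = amp(|11⟩) = 0.5358:
new amp(|10⟩) = (-0.633218)·a + (-0.773974)·b = -0.7512
new amp(|11⟩) = (0.773974)·a + (-0.633218)·b = 0.07201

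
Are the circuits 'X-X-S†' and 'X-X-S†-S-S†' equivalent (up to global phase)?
Yes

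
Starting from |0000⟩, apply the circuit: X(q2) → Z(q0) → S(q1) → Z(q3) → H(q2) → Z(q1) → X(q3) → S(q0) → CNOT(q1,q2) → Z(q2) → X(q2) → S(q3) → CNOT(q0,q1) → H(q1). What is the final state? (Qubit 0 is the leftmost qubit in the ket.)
(1/2)i|0001⟩ + (1/2)i|0011⟩ + (1/2)i|0101⟩ + (1/2)i|0111⟩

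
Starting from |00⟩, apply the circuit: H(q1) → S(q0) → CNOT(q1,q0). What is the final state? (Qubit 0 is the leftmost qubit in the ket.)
1/√2|00⟩ + 1/√2|11⟩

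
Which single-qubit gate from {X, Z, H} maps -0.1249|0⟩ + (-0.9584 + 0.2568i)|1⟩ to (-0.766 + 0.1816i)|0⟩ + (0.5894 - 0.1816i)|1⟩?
H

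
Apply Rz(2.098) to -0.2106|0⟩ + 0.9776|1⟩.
(-0.105 + 0.1826i)|0⟩ + (0.4873 + 0.8475i)|1⟩

Rz(2.098) = [[e^(−iθ/2), 0], [0, e^(iθ/2)]] with e^(±iθ/2) = cos(θ/2) ± i·sin(θ/2); θ = 2.098, cos(θ/2) ≈ 0.498438, sin(θ/2) ≈ 0.866925.
With a = amp(|0⟩) = -0.2106 and b = amp(|1⟩) = 0.9776:
new amp(|0⟩) = (0.498438 - 0.866925i)·a = (-0.105 + 0.1826i)
new amp(|1⟩) = (0.498438 + 0.866925i)·b = (0.4873 + 0.8475i)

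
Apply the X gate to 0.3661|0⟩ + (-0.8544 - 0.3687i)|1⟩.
(-0.8544 - 0.3687i)|0⟩ + 0.3661|1⟩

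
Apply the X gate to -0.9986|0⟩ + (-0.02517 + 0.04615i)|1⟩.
(-0.02517 + 0.04615i)|0⟩ - 0.9986|1⟩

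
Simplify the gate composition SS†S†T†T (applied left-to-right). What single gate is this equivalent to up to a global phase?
S†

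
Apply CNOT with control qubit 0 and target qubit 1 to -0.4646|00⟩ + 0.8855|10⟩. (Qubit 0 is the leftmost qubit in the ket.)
-0.4646|00⟩ + 0.8855|11⟩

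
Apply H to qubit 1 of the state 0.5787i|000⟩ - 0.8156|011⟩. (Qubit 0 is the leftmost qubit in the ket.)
0.4092i|000⟩ - 0.5767|001⟩ + 0.4092i|010⟩ + 0.5767|011⟩

H on qubit 1 mixes each pair of kets that differ only in qubit 1: amplitudes (a, b) of (|…0…⟩, |…1…⟩) become ((a + b)/√2, (a − b)/√2). Kets absent from the input have amplitude 0.
(|000⟩, |010⟩): (a, b) = (0.5787i, 0) → (0.4092i, 0.4092i)
(|001⟩, |011⟩): (a, b) = (0, -0.8156) → (-0.5767, 0.5767)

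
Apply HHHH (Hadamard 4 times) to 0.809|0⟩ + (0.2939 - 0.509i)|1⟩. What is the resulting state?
0.809|0⟩ + (0.2939 - 0.509i)|1⟩

H² = I, so an even number of Hadamards cancels: H^4 = I and the state is unchanged.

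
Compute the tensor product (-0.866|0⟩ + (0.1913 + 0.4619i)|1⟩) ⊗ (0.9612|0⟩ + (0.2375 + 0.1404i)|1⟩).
-0.8324|00⟩ + (-0.2057 - 0.1216i)|01⟩ + (0.1839 + 0.444i)|10⟩ + (-0.01942 + 0.1366i)|11⟩

amp(|b₁b₂…⟩) = product of the factor amplitudes for bits b₁, b₂, …; only kets whose every factor amplitude is nonzero survive.
|00⟩: (-0.866)(0.9612) = -0.8324
|01⟩: (-0.866)(0.2375 + 0.1404i) = (-0.2057 - 0.1216i)
|10⟩: (0.1913 + 0.4619i)(0.9612) = (0.1839 + 0.444i)
|11⟩: (0.1913 + 0.4619i)(0.2375 + 0.1404i) = (-0.01942 + 0.1366i)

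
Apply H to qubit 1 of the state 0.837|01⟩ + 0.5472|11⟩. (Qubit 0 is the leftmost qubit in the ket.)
0.5918|00⟩ - 0.5918|01⟩ + 0.3869|10⟩ - 0.3869|11⟩

H on qubit 1 mixes each pair of kets that differ only in qubit 1: amplitudes (a, b) of (|…0…⟩, |…1…⟩) become ((a + b)/√2, (a − b)/√2). Kets absent from the input have amplitude 0.
(|00⟩, |01⟩): (a, b) = (0, 0.837) → (0.5918, -0.5918)
(|10⟩, |11⟩): (a, b) = (0, 0.5472) → (0.3869, -0.3869)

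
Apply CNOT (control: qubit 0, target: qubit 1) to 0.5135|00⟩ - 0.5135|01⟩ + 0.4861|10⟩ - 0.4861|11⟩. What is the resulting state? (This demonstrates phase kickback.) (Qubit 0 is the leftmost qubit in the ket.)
0.5135|00⟩ - 0.5135|01⟩ - 0.4861|10⟩ + 0.4861|11⟩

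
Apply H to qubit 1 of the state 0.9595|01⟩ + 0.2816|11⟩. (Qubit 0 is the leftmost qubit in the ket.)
0.6785|00⟩ - 0.6785|01⟩ + 0.1991|10⟩ - 0.1991|11⟩

H on qubit 1 mixes each pair of kets that differ only in qubit 1: amplitudes (a, b) of (|…0…⟩, |…1…⟩) become ((a + b)/√2, (a − b)/√2). Kets absent from the input have amplitude 0.
(|00⟩, |01⟩): (a, b) = (0, 0.9595) → (0.6785, -0.6785)
(|10⟩, |11⟩): (a, b) = (0, 0.2816) → (0.1991, -0.1991)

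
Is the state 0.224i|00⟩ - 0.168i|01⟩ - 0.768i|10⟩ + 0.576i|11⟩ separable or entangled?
Separable

Writing the state as a|00⟩ + b|01⟩ + c|10⟩ + d|11⟩, it is a product state iff ad − bc = 0.
Here (a, b, c, d) = (0.224i, -0.168i, -0.768i, 0.576i): ad − bc = (0.224i)(0.576i) − (-0.168i)(-0.768i) = 0, so the state is separable.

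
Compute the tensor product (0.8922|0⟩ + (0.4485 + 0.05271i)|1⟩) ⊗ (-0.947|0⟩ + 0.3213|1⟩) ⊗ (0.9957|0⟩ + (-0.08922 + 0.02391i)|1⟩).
-0.8413|000⟩ + (0.07538 - 0.0202i)|001⟩ + 0.2854|010⟩ + (-0.02558 + 0.006854i)|011⟩ + (-0.4229 - 0.0497i)|100⟩ + (0.03909 - 0.005702i)|101⟩ + (0.1435 + 0.01686i)|110⟩ + (-0.01326 + 0.001934i)|111⟩

amp(|b₁b₂…⟩) = product of the factor amplitudes for bits b₁, b₂, …; only kets whose every factor amplitude is nonzero survive.
|000⟩: (0.8922)(-0.947)(0.9957) = -0.8413
|001⟩: (0.8922)(-0.947)(-0.08922 + 0.02391i) = (0.07538 - 0.0202i)
|010⟩: (0.8922)(0.3213)(0.9957) = 0.2854
|011⟩: (0.8922)(0.3213)(-0.08922 + 0.02391i) = (-0.02558 + 0.006854i)
|100⟩: (0.4485 + 0.05271i)(-0.947)(0.9957) = (-0.4229 - 0.0497i)
|101⟩: (0.4485 + 0.05271i)(-0.947)(-0.08922 + 0.02391i) = (0.03909 - 0.005702i)
|110⟩: (0.4485 + 0.05271i)(0.3213)(0.9957) = (0.1435 + 0.01686i)
|111⟩: (0.4485 + 0.05271i)(0.3213)(-0.08922 + 0.02391i) = (-0.01326 + 0.001934i)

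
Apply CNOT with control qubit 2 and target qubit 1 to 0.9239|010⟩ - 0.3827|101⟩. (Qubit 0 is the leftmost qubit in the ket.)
0.9239|010⟩ - 0.3827|111⟩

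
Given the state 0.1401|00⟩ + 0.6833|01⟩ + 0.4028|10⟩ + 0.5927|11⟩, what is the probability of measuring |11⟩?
0.3513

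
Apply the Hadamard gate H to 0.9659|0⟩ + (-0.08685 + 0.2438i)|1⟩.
(0.6216 + 0.1724i)|0⟩ + (0.7444 - 0.1724i)|1⟩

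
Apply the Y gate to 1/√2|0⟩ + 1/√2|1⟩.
-(1/√2)i|0⟩ + (1/√2)i|1⟩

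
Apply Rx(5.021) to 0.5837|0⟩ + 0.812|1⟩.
(-0.4713 - 0.4791i)|0⟩ + (-0.6556 - 0.3444i)|1⟩

Rx(5.021) = [[cos(θ/2), −i·sin(θ/2)], [−i·sin(θ/2), cos(θ/2)]]; θ = 5.021, cos(θ/2) ≈ -0.807383, sin(θ/2) ≈ 0.590027.
With a = amp(|0⟩) = 0.5837 and b = amp(|1⟩) = 0.812:
new amp(|0⟩) = (-0.807383)·a + (-0.590027i)·b = (-0.4713 - 0.4791i)
new amp(|1⟩) = (-0.590027i)·a + (-0.807383)·b = (-0.6556 - 0.3444i)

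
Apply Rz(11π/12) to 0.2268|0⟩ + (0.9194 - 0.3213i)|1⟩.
(0.0296 - 0.2249i)|0⟩ + (0.4386 + 0.8696i)|1⟩

Rz(11π/12) = [[e^(−iθ/2), 0], [0, e^(iθ/2)]] with e^(±iθ/2) = cos(θ/2) ± i·sin(θ/2); θ = 11π/12, cos(θ/2) ≈ 0.130526, sin(θ/2) ≈ 0.991445.
With a = amp(|0⟩) = 0.2268 and b = amp(|1⟩) = (0.9194 - 0.3213i):
new amp(|0⟩) = (0.130526 - 0.991445i)·a = (0.0296 - 0.2249i)
new amp(|1⟩) = (0.130526 + 0.991445i)·b = (0.4386 + 0.8696i)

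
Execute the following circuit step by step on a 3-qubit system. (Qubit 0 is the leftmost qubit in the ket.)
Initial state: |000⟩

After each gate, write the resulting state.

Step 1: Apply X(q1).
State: |010⟩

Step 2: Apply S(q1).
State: i|010⟩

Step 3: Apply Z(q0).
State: i|010⟩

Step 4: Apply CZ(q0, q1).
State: i|010⟩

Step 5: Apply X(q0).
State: i|110⟩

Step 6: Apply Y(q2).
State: -|111⟩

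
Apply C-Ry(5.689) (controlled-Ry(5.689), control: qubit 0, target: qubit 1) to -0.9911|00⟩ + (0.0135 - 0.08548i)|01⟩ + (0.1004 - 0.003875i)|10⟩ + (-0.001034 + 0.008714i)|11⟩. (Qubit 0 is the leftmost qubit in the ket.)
-0.9911|00⟩ + (0.0135 - 0.08548i)|01⟩ + (-0.0957 + 0.001154i)|10⟩ + (0.03038 - 0.009467i)|11⟩

C-Ry(5.689) leaves the control-|0⟩ kets |00⟩, |01⟩ unchanged and applies Ry(5.689) to qubit 1 on the control-|1⟩ pair (|10⟩, |11⟩).
Ry(5.689) = [[cos(θ/2), −sin(θ/2)], [sin(θ/2), cos(θ/2)]]; θ = 5.689, cos(θ/2) ≈ -0.956192, sin(θ/2) ≈ 0.292741.
With a = amp(|10⟩) = (0.1004 - 0.003875i) and b = amp(|11⟩) = (-0.001034 + 0.008714i):
new amp(|10⟩) = (-0.956192)·a + (-0.292741)·b = (-0.0957 + 0.001154i)
new amp(|11⟩) = (0.292741)·a + (-0.956192)·b = (0.03038 - 0.009467i)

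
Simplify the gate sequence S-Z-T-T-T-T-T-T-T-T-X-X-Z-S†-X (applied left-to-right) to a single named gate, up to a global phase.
X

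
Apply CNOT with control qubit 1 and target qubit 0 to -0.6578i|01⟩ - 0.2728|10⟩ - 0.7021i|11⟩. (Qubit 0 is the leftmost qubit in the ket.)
-0.7021i|01⟩ - 0.2728|10⟩ - 0.6578i|11⟩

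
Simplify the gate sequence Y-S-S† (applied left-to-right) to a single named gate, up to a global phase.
Y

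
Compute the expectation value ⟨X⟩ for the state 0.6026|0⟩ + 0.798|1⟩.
0.9617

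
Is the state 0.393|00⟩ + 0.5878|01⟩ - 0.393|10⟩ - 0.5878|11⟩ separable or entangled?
Separable

Writing the state as a|00⟩ + b|01⟩ + c|10⟩ + d|11⟩, it is a product state iff ad − bc = 0.
Here (a, b, c, d) = (0.393, 0.5878, -0.393, -0.5878): ad − bc = (0.393)(-0.5878) − (0.5878)(-0.393) = 0, so the state is separable.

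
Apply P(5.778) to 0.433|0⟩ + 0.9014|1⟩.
0.433|0⟩ + (0.7888 - 0.4363i)|1⟩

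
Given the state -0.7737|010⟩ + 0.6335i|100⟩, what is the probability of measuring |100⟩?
0.4013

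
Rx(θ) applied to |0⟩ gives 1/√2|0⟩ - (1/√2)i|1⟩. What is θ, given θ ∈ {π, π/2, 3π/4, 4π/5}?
π/2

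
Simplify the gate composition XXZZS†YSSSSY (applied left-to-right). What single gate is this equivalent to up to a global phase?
S†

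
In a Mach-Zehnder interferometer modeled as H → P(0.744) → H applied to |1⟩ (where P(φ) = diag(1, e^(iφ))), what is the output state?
(0.1321 - 0.3386i)|0⟩ + (0.8679 + 0.3386i)|1⟩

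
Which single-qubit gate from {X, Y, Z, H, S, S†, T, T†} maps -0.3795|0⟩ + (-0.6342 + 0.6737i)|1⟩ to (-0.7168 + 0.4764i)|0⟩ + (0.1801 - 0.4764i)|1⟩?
H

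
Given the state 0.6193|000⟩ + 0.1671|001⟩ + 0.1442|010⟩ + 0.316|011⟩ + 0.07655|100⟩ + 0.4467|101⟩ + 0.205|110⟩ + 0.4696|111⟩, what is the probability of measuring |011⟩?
0.09986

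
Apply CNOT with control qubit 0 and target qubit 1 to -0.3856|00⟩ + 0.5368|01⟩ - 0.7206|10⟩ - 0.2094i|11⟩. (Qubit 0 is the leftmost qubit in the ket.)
-0.3856|00⟩ + 0.5368|01⟩ - 0.2094i|10⟩ - 0.7206|11⟩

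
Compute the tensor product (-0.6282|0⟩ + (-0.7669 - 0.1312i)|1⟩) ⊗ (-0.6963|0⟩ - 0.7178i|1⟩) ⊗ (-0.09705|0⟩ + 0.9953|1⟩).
-0.04245|000⟩ + 0.4354|001⟩ - 0.04376i|010⟩ + 0.4488i|011⟩ + (-0.05182 - 0.008866i)|100⟩ + (0.5315 + 0.09093i)|101⟩ + (0.00914 - 0.05342i)|110⟩ + (-0.09373 + 0.5479i)|111⟩

amp(|b₁b₂…⟩) = product of the factor amplitudes for bits b₁, b₂, …; only kets whose every factor amplitude is nonzero survive.
|000⟩: (-0.6282)(-0.6963)(-0.09705) = -0.04245
|001⟩: (-0.6282)(-0.6963)(0.9953) = 0.4354
|010⟩: (-0.6282)(-0.7178i)(-0.09705) = -0.04376i
|011⟩: (-0.6282)(-0.7178i)(0.9953) = 0.4488i
|100⟩: (-0.7669 - 0.1312i)(-0.6963)(-0.09705) = (-0.05182 - 0.008866i)
|101⟩: (-0.7669 - 0.1312i)(-0.6963)(0.9953) = (0.5315 + 0.09093i)
|110⟩: (-0.7669 - 0.1312i)(-0.7178i)(-0.09705) = (0.00914 - 0.05342i)
|111⟩: (-0.7669 - 0.1312i)(-0.7178i)(0.9953) = (-0.09373 + 0.5479i)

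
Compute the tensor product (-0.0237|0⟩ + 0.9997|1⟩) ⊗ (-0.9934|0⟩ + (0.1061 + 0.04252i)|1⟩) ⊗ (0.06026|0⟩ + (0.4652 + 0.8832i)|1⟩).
0.001419|000⟩ + (0.01095 + 0.02079i)|001⟩ + (-0.0001515 - 0.00006073i)|010⟩ + (-0.0002798 - 0.00269i)|011⟩ - 0.05984|100⟩ + (-0.462 - 0.8771i)|101⟩ + (0.006392 + 0.002561i)|110⟩ + (0.0118 + 0.1135i)|111⟩

amp(|b₁b₂…⟩) = product of the factor amplitudes for bits b₁, b₂, …; only kets whose every factor amplitude is nonzero survive.
|000⟩: (-0.0237)(-0.9934)(0.06026) = 0.001419
|001⟩: (-0.0237)(-0.9934)(0.4652 + 0.8832i) = (0.01095 + 0.02079i)
|010⟩: (-0.0237)(0.1061 + 0.04252i)(0.06026) = (-0.0001515 - 0.00006073i)
|011⟩: (-0.0237)(0.1061 + 0.04252i)(0.4652 + 0.8832i) = (-0.0002798 - 0.00269i)
|100⟩: (0.9997)(-0.9934)(0.06026) = -0.05984
|101⟩: (0.9997)(-0.9934)(0.4652 + 0.8832i) = (-0.462 - 0.8771i)
|110⟩: (0.9997)(0.1061 + 0.04252i)(0.06026) = (0.006392 + 0.002561i)
|111⟩: (0.9997)(0.1061 + 0.04252i)(0.4652 + 0.8832i) = (0.0118 + 0.1135i)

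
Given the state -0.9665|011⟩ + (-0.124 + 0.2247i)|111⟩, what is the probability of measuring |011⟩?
0.9341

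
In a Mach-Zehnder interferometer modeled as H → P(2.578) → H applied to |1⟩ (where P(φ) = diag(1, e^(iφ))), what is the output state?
(0.9227 - 0.2671i)|0⟩ + (0.07733 + 0.2671i)|1⟩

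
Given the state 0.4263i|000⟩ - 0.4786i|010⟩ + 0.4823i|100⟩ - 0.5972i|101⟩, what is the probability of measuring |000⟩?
0.1817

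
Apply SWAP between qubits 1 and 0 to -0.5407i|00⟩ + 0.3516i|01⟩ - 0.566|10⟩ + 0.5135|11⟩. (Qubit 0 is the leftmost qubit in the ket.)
-0.5407i|00⟩ - 0.566|01⟩ + 0.3516i|10⟩ + 0.5135|11⟩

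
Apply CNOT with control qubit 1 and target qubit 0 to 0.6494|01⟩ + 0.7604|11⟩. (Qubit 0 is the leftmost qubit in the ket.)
0.7604|01⟩ + 0.6494|11⟩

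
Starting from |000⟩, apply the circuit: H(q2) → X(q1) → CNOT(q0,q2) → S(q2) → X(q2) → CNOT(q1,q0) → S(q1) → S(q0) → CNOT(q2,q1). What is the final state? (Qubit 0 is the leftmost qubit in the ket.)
-1/√2|101⟩ - (1/√2)i|110⟩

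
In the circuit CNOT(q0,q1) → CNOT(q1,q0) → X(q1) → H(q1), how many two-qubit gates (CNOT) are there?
2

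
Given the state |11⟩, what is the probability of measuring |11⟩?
1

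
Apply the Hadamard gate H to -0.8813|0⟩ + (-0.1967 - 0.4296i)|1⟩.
(-0.7623 - 0.3038i)|0⟩ + (-0.4841 + 0.3038i)|1⟩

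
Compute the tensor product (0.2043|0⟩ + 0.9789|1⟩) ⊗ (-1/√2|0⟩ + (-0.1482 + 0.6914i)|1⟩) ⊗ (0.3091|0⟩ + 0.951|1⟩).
-0.04465|000⟩ - 0.1374|001⟩ + (-0.009359 + 0.04366i)|010⟩ + (-0.02879 + 0.1343i)|011⟩ - 0.214|100⟩ - 0.6583|101⟩ + (-0.04484 + 0.2092i)|110⟩ + (-0.138 + 0.6436i)|111⟩

amp(|b₁b₂…⟩) = product of the factor amplitudes for bits b₁, b₂, …; only kets whose every factor amplitude is nonzero survive.
|000⟩: (0.2043)(-1/√2)(0.3091) = -0.04465
|001⟩: (0.2043)(-1/√2)(0.951) = -0.1374
|010⟩: (0.2043)(-0.1482 + 0.6914i)(0.3091) = (-0.009359 + 0.04366i)
|011⟩: (0.2043)(-0.1482 + 0.6914i)(0.951) = (-0.02879 + 0.1343i)
|100⟩: (0.9789)(-1/√2)(0.3091) = -0.214
|101⟩: (0.9789)(-1/√2)(0.951) = -0.6583
|110⟩: (0.9789)(-0.1482 + 0.6914i)(0.3091) = (-0.04484 + 0.2092i)
|111⟩: (0.9789)(-0.1482 + 0.6914i)(0.951) = (-0.138 + 0.6436i)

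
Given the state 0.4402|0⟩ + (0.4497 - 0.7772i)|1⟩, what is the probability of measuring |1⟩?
0.8063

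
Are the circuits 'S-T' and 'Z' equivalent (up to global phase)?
No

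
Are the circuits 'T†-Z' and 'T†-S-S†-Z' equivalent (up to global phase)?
Yes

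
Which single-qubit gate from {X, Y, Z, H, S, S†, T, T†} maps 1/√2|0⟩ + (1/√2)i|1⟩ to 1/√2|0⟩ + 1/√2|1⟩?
S†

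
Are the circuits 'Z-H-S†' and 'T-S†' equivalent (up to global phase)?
No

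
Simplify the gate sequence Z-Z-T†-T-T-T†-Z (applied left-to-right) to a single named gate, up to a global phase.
Z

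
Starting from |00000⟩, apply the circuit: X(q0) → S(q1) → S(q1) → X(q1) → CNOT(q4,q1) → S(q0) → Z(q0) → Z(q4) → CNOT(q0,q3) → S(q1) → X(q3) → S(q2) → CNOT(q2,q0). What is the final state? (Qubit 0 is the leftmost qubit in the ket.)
|11000⟩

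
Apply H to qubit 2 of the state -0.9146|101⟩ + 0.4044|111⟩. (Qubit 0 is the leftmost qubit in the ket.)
-0.6467|100⟩ + 0.6467|101⟩ + 0.286|110⟩ - 0.286|111⟩

H on qubit 2 mixes each pair of kets that differ only in qubit 2: amplitudes (a, b) of (|…0…⟩, |…1…⟩) become ((a + b)/√2, (a − b)/√2). Kets absent from the input have amplitude 0.
(|100⟩, |101⟩): (a, b) = (0, -0.9146) → (-0.6467, 0.6467)
(|110⟩, |111⟩): (a, b) = (0, 0.4044) → (0.286, -0.286)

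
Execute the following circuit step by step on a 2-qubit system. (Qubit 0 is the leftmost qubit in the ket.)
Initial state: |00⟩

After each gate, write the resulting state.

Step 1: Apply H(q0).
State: 1/√2|00⟩ + 1/√2|10⟩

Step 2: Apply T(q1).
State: 1/√2|00⟩ + 1/√2|10⟩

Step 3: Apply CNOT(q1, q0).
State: 1/√2|00⟩ + 1/√2|10⟩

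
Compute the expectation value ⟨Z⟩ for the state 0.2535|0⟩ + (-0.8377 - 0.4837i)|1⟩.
-0.8714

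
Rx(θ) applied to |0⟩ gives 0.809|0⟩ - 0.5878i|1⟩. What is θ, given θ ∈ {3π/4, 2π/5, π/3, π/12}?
2π/5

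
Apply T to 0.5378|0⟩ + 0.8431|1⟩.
0.5378|0⟩ + (0.5962 + 0.5962i)|1⟩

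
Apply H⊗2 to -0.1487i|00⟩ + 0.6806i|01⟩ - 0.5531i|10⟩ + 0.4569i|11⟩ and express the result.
0.2179i|00⟩ - 0.9197i|01⟩ + 0.3141i|10⟩ + 0.09035i|11⟩

H⊗2 gives amp(|y⟩) = (1/2) Σ_x (−1)^(x·y) amp(|x⟩), where x·y is the number of positions in which both x and y have a 1.
|00⟩: (-0.1487i + 0.6806i - 0.5531i + 0.4569i)/2 = 0.2179i
|01⟩: (-0.1487i - 0.6806i - 0.5531i - 0.4569i)/2 = -0.9197i
|10⟩: (-0.1487i + 0.6806i + 0.5531i - 0.4569i)/2 = 0.3141i
|11⟩: (-0.1487i - 0.6806i + 0.5531i + 0.4569i)/2 = 0.09035i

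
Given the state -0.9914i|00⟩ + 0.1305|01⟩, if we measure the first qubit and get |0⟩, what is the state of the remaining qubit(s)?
-0.9914i|0⟩ + 0.1305|1⟩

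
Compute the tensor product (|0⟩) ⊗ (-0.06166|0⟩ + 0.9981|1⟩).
-0.06166|00⟩ + 0.9981|01⟩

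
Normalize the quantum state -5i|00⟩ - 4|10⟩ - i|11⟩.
-0.7715i|00⟩ - 0.6172|10⟩ - 0.1543i|11⟩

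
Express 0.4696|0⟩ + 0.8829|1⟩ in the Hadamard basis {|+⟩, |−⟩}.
0.9564|+⟩ - 0.2922|−⟩

With |ψ⟩ = α|0⟩ + β|1⟩, the Hadamard-basis coefficients are ⟨+|ψ⟩ = (α + β)/√2 and ⟨−|ψ⟩ = (α − β)/√2.
Here α = 0.4696, β = 0.8829: (α + β)/√2 = 0.9564, (α − β)/√2 = -0.2922.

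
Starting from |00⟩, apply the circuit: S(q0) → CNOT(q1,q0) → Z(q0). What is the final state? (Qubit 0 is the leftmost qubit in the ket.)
|00⟩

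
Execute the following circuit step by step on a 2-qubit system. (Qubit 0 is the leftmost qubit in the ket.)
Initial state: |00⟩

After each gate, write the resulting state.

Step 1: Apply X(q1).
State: |01⟩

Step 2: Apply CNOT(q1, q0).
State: |11⟩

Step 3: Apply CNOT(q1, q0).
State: |01⟩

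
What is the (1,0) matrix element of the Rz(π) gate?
0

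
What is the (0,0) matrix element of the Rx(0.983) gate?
0.8816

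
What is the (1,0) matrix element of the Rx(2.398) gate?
-0.9317i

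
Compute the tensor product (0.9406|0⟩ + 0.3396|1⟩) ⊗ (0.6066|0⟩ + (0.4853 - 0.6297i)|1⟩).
0.5706|00⟩ + (0.4565 - 0.5923i)|01⟩ + 0.206|10⟩ + (0.1648 - 0.2138i)|11⟩

amp(|b₁b₂…⟩) = product of the factor amplitudes for bits b₁, b₂, …; only kets whose every factor amplitude is nonzero survive.
|00⟩: (0.9406)(0.6066) = 0.5706
|01⟩: (0.9406)(0.4853 - 0.6297i) = (0.4565 - 0.5923i)
|10⟩: (0.3396)(0.6066) = 0.206
|11⟩: (0.3396)(0.4853 - 0.6297i) = (0.1648 - 0.2138i)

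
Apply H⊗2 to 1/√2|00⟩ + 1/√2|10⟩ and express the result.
1/√2|00⟩ + 1/√2|01⟩

H⊗2 gives amp(|y⟩) = (1/2) Σ_x (−1)^(x·y) amp(|x⟩), where x·y is the number of positions in which both x and y have a 1.
|00⟩: (1/√2 + 1/√2)/2 = 1/√2
|01⟩: (1/√2 + 1/√2)/2 = 1/√2
|10⟩: (1/√2 - 1/√2)/2 = 0
|11⟩: (1/√2 - 1/√2)/2 = 0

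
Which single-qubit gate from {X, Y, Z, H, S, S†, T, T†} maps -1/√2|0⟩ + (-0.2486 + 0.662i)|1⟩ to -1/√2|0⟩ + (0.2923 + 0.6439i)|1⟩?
T†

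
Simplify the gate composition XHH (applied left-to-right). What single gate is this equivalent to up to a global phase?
X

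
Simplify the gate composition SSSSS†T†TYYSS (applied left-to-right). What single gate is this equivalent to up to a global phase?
S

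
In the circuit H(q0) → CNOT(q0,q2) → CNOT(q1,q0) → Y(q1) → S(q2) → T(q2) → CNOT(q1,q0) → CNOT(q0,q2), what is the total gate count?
8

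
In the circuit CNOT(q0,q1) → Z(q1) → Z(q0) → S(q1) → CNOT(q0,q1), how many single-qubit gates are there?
3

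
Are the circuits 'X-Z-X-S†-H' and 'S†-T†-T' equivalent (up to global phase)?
No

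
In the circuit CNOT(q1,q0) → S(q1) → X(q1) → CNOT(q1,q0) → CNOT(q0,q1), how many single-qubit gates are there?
2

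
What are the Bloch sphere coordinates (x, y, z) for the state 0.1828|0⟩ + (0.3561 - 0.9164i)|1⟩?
(0.1302, -0.335, -0.9332)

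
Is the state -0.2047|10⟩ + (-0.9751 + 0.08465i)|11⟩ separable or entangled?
Separable

Writing the state as a|00⟩ + b|01⟩ + c|10⟩ + d|11⟩, it is a product state iff ad − bc = 0.
Here (a, b, c, d) = (0, 0, -0.2047, (-0.9751 + 0.08465i)): ad − bc = (0)(-0.9751 + 0.08465i) − (0)(-0.2047) = 0, so the state is separable.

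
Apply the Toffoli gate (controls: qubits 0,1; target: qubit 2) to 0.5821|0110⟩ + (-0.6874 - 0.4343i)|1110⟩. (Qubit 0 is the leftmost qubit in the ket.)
0.5821|0110⟩ + (-0.6874 - 0.4343i)|1100⟩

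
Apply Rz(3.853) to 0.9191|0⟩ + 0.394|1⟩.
(-0.3201 - 0.8616i)|0⟩ + (-0.1372 + 0.3693i)|1⟩

Rz(3.853) = [[e^(−iθ/2), 0], [0, e^(iθ/2)]] with e^(±iθ/2) = cos(θ/2) ± i·sin(θ/2); θ = 3.853, cos(θ/2) ≈ -0.34825, sin(θ/2) ≈ 0.937402.
With a = amp(|0⟩) = 0.9191 and b = amp(|1⟩) = 0.394:
new amp(|0⟩) = (-0.34825 - 0.937402i)·a = (-0.3201 - 0.8616i)
new amp(|1⟩) = (-0.34825 + 0.937402i)·b = (-0.1372 + 0.3693i)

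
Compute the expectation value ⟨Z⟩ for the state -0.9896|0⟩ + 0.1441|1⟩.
0.9585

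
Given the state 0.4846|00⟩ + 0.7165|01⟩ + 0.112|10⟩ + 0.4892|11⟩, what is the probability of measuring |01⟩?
0.5134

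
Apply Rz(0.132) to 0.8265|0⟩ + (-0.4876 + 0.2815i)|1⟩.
(0.8247 - 0.05451i)|0⟩ + (-0.5051 + 0.2487i)|1⟩

Rz(0.132) = [[e^(−iθ/2), 0], [0, e^(iθ/2)]] with e^(±iθ/2) = cos(θ/2) ± i·sin(θ/2); θ = 0.132, cos(θ/2) ≈ 0.997823, sin(θ/2) ≈ 0.0659521.
With a = amp(|0⟩) = 0.8265 and b = amp(|1⟩) = (-0.4876 + 0.2815i):
new amp(|0⟩) = (0.997823 - 0.0659521i)·a = (0.8247 - 0.05451i)
new amp(|1⟩) = (0.997823 + 0.0659521i)·b = (-0.5051 + 0.2487i)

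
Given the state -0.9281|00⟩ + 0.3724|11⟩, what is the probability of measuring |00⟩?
0.8614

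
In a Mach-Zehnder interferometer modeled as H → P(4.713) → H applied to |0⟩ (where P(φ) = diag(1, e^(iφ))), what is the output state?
(0.5003 - 0.5i)|0⟩ + (0.4997 + 0.5i)|1⟩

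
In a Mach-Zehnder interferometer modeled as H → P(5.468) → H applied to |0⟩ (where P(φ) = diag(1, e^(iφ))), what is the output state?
(0.8429 - 0.3639i)|0⟩ + (0.1571 + 0.3639i)|1⟩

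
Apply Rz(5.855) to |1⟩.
(-0.9772 + 0.2125i)|1⟩

Rz(5.855) = [[e^(−iθ/2), 0], [0, e^(iθ/2)]] with e^(±iθ/2) = cos(θ/2) ± i·sin(θ/2); θ = 5.855, cos(θ/2) ≈ -0.97717, sin(θ/2) ≈ 0.212461.
With a = amp(|0⟩) = 0 and b = amp(|1⟩) = 1:
new amp(|0⟩) = (-0.97717 - 0.212461i)·a = 0
new amp(|1⟩) = (-0.97717 + 0.212461i)·b = (-0.9772 + 0.2125i)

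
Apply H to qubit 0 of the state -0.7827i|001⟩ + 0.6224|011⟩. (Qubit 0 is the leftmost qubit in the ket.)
-0.5535i|001⟩ + 0.4401|011⟩ - 0.5535i|101⟩ + 0.4401|111⟩

H on qubit 0 mixes each pair of kets that differ only in qubit 0: amplitudes (a, b) of (|…0…⟩, |…1…⟩) become ((a + b)/√2, (a − b)/√2). Kets absent from the input have amplitude 0.
(|001⟩, |101⟩): (a, b) = (-0.7827i, 0) → (-0.5535i, -0.5535i)
(|011⟩, |111⟩): (a, b) = (0.6224, 0) → (0.4401, 0.4401)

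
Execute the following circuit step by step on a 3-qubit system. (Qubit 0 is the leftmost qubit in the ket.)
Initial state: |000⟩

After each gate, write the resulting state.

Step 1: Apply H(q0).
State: 1/√2|000⟩ + 1/√2|100⟩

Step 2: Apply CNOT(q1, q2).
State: 1/√2|000⟩ + 1/√2|100⟩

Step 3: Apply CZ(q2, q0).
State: 1/√2|000⟩ + 1/√2|100⟩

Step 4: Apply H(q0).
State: |000⟩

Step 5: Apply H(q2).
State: 1/√2|000⟩ + 1/√2|001⟩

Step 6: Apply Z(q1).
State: 1/√2|000⟩ + 1/√2|001⟩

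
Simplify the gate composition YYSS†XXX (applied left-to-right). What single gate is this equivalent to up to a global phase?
X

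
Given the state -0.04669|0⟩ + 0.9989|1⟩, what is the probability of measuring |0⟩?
0.00218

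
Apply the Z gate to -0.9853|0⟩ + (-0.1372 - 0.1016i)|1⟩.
-0.9853|0⟩ + (0.1372 + 0.1016i)|1⟩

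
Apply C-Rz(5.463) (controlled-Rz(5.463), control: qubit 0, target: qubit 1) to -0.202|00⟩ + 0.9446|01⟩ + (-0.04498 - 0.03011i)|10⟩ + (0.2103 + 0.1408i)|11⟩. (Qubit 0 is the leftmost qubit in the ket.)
-0.202|00⟩ + 0.9446|01⟩ + (0.02925 + 0.04555i)|10⟩ + (-0.249 - 0.04528i)|11⟩

C-Rz(5.463) leaves the control-|0⟩ kets |00⟩, |01⟩ unchanged and applies Rz(5.463) to qubit 1 on the control-|1⟩ pair (|10⟩, |11⟩).
Rz(5.463) = [[e^(−iθ/2), 0], [0, e^(iθ/2)]] with e^(±iθ/2) = cos(θ/2) ± i·sin(θ/2); θ = 5.463, cos(θ/2) ≈ -0.917084, sin(θ/2) ≈ 0.398694.
With a = amp(|10⟩) = (-0.04498 - 0.03011i) and b = amp(|11⟩) = (0.2103 + 0.1408i):
new amp(|10⟩) = (-0.917084 - 0.398694i)·a = (0.02925 + 0.04555i)
new amp(|11⟩) = (-0.917084 + 0.398694i)·b = (-0.249 - 0.04528i)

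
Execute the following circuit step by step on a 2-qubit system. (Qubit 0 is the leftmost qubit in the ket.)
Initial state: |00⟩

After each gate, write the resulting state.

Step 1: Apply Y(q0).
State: i|10⟩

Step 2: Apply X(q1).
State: i|11⟩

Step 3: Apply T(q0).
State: (-1/√2 + (1/√2)i)|11⟩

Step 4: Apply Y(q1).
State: (1/√2 + (1/√2)i)|10⟩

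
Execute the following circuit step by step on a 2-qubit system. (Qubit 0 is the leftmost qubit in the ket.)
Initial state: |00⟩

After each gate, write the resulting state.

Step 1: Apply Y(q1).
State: i|01⟩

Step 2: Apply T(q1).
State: (-1/√2 + (1/√2)i)|01⟩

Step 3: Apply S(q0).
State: (-1/√2 + (1/√2)i)|01⟩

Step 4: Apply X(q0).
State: (-1/√2 + (1/√2)i)|11⟩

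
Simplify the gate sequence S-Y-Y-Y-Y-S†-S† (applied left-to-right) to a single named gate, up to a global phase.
S†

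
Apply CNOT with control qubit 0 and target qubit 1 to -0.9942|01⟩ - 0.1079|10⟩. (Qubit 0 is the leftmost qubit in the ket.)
-0.9942|01⟩ - 0.1079|11⟩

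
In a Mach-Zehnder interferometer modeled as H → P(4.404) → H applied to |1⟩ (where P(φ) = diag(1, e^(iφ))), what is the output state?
(0.6518 + 0.4764i)|0⟩ + (0.3482 - 0.4764i)|1⟩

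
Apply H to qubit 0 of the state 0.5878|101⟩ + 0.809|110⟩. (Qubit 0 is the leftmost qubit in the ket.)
0.4156|001⟩ + 0.572|010⟩ - 0.4156|101⟩ - 0.572|110⟩

H on qubit 0 mixes each pair of kets that differ only in qubit 0: amplitudes (a, b) of (|…0…⟩, |…1…⟩) become ((a + b)/√2, (a − b)/√2). Kets absent from the input have amplitude 0.
(|001⟩, |101⟩): (a, b) = (0, 0.5878) → (0.4156, -0.4156)
(|010⟩, |110⟩): (a, b) = (0, 0.809) → (0.572, -0.572)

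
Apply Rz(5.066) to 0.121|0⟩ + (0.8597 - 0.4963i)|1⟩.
(-0.09927 - 0.06918i)|0⟩ + (-0.4216 + 0.8987i)|1⟩

Rz(5.066) = [[e^(−iθ/2), 0], [0, e^(iθ/2)]] with e^(±iθ/2) = cos(θ/2) ± i·sin(θ/2); θ = 5.066, cos(θ/2) ≈ -0.820453, sin(θ/2) ≈ 0.571713.
With a = amp(|0⟩) = 0.121 and b = amp(|1⟩) = (0.8597 - 0.4963i):
new amp(|0⟩) = (-0.820453 - 0.571713i)·a = (-0.09927 - 0.06918i)
new amp(|1⟩) = (-0.820453 + 0.571713i)·b = (-0.4216 + 0.8987i)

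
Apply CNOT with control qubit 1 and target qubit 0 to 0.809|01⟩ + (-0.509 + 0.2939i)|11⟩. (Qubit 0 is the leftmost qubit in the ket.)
(-0.509 + 0.2939i)|01⟩ + 0.809|11⟩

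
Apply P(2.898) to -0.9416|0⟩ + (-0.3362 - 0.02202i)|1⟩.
-0.9416|0⟩ + (0.3316 - 0.05972i)|1⟩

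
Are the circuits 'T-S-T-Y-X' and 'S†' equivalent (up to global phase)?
No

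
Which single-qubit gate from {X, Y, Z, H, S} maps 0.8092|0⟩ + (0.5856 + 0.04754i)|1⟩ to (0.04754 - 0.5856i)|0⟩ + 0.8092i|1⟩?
Y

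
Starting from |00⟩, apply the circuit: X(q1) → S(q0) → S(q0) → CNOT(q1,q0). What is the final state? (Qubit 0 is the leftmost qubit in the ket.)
|11⟩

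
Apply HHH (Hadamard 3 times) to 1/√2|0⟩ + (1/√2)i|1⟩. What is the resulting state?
(1/2 + (1/2)i)|0⟩ + (1/2 - (1/2)i)|1⟩

H² = I, so H^3 = H: a single Hadamard. With (a, b) = (1/√2, (1/√2)i), H gives ((a + b)/√2, (a − b)/√2) = ((1/2 + (1/2)i), (1/2 - (1/2)i)).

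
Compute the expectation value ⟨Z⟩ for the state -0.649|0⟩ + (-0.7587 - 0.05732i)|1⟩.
-0.1577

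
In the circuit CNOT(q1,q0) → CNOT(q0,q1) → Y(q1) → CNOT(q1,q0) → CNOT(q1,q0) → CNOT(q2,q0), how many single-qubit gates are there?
1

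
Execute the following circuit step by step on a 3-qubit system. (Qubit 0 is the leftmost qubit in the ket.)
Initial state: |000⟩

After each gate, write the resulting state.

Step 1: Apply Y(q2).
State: i|001⟩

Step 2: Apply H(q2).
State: (1/√2)i|000⟩ - (1/√2)i|001⟩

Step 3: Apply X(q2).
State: -(1/√2)i|000⟩ + (1/√2)i|001⟩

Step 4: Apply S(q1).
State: -(1/√2)i|000⟩ + (1/√2)i|001⟩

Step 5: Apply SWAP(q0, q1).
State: -(1/√2)i|000⟩ + (1/√2)i|001⟩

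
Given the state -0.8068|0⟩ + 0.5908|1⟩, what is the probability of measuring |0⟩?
0.6509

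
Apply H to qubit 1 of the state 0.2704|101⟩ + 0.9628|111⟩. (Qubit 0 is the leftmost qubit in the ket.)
0.872|101⟩ - 0.4896|111⟩

H on qubit 1 mixes each pair of kets that differ only in qubit 1: amplitudes (a, b) of (|…0…⟩, |…1…⟩) become ((a + b)/√2, (a − b)/√2). Kets absent from the input have amplitude 0.
(|101⟩, |111⟩): (a, b) = (0.2704, 0.9628) → (0.872, -0.4896)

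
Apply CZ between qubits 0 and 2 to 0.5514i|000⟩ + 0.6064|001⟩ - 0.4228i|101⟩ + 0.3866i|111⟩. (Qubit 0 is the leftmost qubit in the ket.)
0.5514i|000⟩ + 0.6064|001⟩ + 0.4228i|101⟩ - 0.3866i|111⟩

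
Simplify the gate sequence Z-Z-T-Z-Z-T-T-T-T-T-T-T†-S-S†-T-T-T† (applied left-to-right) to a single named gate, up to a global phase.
T†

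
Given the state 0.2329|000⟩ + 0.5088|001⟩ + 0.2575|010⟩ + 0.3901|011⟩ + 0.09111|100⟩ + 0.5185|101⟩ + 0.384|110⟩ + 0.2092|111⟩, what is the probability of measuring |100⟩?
0.008301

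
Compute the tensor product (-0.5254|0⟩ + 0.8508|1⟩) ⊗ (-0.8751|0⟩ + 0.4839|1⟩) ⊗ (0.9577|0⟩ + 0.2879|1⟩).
0.4403|000⟩ + 0.1324|001⟩ - 0.2435|010⟩ - 0.0732|011⟩ - 0.713|100⟩ - 0.2144|101⟩ + 0.3943|110⟩ + 0.1185|111⟩

amp(|b₁b₂…⟩) = product of the factor amplitudes for bits b₁, b₂, …; only kets whose every factor amplitude is nonzero survive.
|000⟩: (-0.5254)(-0.8751)(0.9577) = 0.4403
|001⟩: (-0.5254)(-0.8751)(0.2879) = 0.1324
|010⟩: (-0.5254)(0.4839)(0.9577) = -0.2435
|011⟩: (-0.5254)(0.4839)(0.2879) = -0.0732
|100⟩: (0.8508)(-0.8751)(0.9577) = -0.713
|101⟩: (0.8508)(-0.8751)(0.2879) = -0.2144
|110⟩: (0.8508)(0.4839)(0.9577) = 0.3943
|111⟩: (0.8508)(0.4839)(0.2879) = 0.1185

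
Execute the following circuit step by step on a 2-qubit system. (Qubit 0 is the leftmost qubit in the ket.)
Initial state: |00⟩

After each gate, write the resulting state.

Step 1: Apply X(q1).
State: |01⟩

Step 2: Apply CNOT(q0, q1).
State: |01⟩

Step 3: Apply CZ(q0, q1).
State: |01⟩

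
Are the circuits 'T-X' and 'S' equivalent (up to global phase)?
No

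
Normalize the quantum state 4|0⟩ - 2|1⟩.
0.8944|0⟩ - 1/√5|1⟩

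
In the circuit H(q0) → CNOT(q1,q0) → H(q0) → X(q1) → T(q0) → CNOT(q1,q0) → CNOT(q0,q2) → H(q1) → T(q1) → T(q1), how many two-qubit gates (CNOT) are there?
3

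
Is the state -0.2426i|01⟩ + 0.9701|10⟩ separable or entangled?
Entangled

Writing the state as a|00⟩ + b|01⟩ + c|10⟩ + d|11⟩, it is a product state iff ad − bc = 0.
Here (a, b, c, d) = (0, -0.2426i, 0.9701, 0): ad − bc = (0)(0) − (-0.2426i)(0.9701) = 0.2353i ≠ 0, so the state is entangled.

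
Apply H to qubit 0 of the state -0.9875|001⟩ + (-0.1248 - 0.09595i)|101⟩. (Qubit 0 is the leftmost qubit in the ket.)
(-0.7865 - 0.06785i)|001⟩ + (-0.61 + 0.06785i)|101⟩

H on qubit 0 mixes each pair of kets that differ only in qubit 0: amplitudes (a, b) of (|…0…⟩, |…1…⟩) become ((a + b)/√2, (a − b)/√2). Kets absent from the input have amplitude 0.
(|001⟩, |101⟩): (a, b) = (-0.9875, (-0.1248 - 0.09595i)) → ((-0.7865 - 0.06785i), (-0.61 + 0.06785i))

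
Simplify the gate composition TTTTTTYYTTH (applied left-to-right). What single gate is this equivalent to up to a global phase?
H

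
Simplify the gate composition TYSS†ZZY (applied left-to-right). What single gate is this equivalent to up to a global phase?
T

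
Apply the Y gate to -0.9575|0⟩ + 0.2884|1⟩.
-0.2884i|0⟩ - 0.9575i|1⟩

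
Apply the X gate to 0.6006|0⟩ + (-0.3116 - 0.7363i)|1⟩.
(-0.3116 - 0.7363i)|0⟩ + 0.6006|1⟩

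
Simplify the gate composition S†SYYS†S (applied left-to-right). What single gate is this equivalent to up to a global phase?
I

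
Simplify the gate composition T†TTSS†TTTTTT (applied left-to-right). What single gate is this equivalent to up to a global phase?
T†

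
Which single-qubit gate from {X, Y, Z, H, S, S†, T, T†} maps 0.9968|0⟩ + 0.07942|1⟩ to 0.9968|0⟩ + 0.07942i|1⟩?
S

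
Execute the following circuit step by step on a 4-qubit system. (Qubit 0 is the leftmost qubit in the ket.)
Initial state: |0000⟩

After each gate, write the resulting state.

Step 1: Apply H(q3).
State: 1/√2|0000⟩ + 1/√2|0001⟩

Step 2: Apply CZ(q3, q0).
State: 1/√2|0000⟩ + 1/√2|0001⟩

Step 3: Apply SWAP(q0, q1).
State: 1/√2|0000⟩ + 1/√2|0001⟩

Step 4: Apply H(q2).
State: 1/2|0000⟩ + 1/2|0001⟩ + 1/2|0010⟩ + 1/2|0011⟩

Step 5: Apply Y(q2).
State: -(1/2)i|0000⟩ - (1/2)i|0001⟩ + (1/2)i|0010⟩ + (1/2)i|0011⟩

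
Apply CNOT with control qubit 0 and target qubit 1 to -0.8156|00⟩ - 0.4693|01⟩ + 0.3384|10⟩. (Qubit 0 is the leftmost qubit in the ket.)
-0.8156|00⟩ - 0.4693|01⟩ + 0.3384|11⟩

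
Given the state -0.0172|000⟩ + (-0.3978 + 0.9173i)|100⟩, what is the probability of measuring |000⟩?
0.0002958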